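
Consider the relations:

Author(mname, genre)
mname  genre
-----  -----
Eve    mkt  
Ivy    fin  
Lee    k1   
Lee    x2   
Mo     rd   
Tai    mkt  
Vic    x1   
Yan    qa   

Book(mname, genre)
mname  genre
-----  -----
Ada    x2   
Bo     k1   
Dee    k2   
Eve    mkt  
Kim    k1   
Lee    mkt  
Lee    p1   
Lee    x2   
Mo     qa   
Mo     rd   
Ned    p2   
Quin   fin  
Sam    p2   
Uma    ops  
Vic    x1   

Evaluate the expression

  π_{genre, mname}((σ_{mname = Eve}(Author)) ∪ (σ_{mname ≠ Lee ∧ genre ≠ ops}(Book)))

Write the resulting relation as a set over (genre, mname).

{(fin, Quin), (k1, Bo), (k1, Kim), (k2, Dee), (mkt, Eve), (p2, Ned), (p2, Sam), (qa, Mo), (rd, Mo), (x1, Vic), (x2, Ada)}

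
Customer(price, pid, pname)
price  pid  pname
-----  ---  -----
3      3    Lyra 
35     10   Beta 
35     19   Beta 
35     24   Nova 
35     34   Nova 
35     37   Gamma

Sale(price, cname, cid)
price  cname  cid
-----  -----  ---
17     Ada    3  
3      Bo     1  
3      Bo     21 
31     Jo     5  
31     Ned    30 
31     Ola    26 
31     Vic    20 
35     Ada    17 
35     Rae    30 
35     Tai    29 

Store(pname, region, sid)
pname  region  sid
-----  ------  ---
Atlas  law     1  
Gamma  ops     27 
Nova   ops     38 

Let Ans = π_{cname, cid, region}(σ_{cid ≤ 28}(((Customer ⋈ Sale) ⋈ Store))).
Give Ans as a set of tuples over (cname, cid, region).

Customer ⋈ Sale (natural join on price): {(3, 3, Lyra, Bo, 1), (3, 3, Lyra, Bo, 21), (35, 10, Beta, Ada, 17), (35, 10, Beta, Rae, 30), (35, 10, Beta, Tai, 29), (35, 19, Beta, Ada, 17), (35, 19, Beta, Rae, 30), (35, 19, Beta, Tai, 29), (35, 24, Nova, Ada, 17), (35, 24, Nova, Rae, 30), (35, 24, Nova, Tai, 29), (35, 34, Nova, Ada, 17), (35, 34, Nova, Rae, 30), (35, 34, Nova, Tai, 29), (35, 37, Gamma, Ada, 17), (35, 37, Gamma, Rae, 30), (35, 37, Gamma, Tai, 29)}
(Customer ⋈ Sale) ⋈ Store (natural join on pname): {(35, 24, Nova, Ada, 17, ops, 38), (35, 24, Nova, Rae, 30, ops, 38), (35, 24, Nova, Tai, 29, ops, 38), (35, 34, Nova, Ada, 17, ops, 38), (35, 34, Nova, Rae, 30, ops, 38), (35, 34, Nova, Tai, 29, ops, 38), (35, 37, Gamma, Ada, 17, ops, 27), (35, 37, Gamma, Rae, 30, ops, 27), (35, 37, Gamma, Tai, 29, ops, 27)}
Filtering on cid ≤ 28 leaves {(35, 24, Nova, Ada, 17, ops, 38), (35, 34, Nova, Ada, 17, ops, 38), (35, 37, Gamma, Ada, 17, ops, 27)}.
π[cname, cid, region]: project onto (cname, cid, region) (2 duplicate(s) eliminated) → {(Ada, 17, ops)}

{(Ada, 17, ops)}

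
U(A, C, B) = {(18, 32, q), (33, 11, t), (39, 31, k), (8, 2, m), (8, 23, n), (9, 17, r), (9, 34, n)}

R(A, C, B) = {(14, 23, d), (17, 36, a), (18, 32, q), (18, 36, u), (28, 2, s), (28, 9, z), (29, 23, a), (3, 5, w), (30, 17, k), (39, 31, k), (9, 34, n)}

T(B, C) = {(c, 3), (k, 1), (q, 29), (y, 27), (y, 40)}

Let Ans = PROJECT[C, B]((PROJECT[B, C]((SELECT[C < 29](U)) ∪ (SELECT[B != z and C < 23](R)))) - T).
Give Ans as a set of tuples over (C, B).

σ[C < 29]: keep tuples satisfying C < 29 → {(33, 11, t), (8, 2, m), (8, 23, n), (9, 17, r)}
σ[B != z and C < 23]: keep tuples satisfying B != z and C < 23 → {(28, 2, s), (3, 5, w), (30, 17, k)}
Union: {(33, 11, t), (8, 2, m), (8, 23, n), (9, 17, r)} with {(28, 2, s), (3, 5, w), (30, 17, k)} → {(28, 2, s), (3, 5, w), (30, 17, k), (33, 11, t), (8, 2, m), (8, 23, n), (9, 17, r)}
π[B, C]: project onto (B, C) → {(k, 17), (m, 2), (n, 23), (r, 17), (s, 2), (t, 11), (w, 5)}
Difference: {(k, 17), (m, 2), (n, 23), (r, 17), (s, 2), (t, 11), (w, 5)} with {(c, 3), (k, 1), (q, 29), (y, 27), (y, 40)} → {(k, 17), (m, 2), (n, 23), (r, 17), (s, 2), (t, 11), (w, 5)}
π[C, B]: project onto (C, B) → {(11, t), (17, k), (17, r), (2, m), (2, s), (23, n), (5, w)}

{(11, t), (17, k), (17, r), (2, m), (2, s), (23, n), (5, w)}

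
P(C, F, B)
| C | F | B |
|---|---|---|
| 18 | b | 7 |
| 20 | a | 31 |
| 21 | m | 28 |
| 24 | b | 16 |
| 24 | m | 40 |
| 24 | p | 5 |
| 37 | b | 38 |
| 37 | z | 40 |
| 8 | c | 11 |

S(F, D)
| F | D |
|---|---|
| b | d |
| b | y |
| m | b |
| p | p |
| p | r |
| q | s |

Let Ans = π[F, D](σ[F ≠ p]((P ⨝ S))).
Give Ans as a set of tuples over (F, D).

Joining P and S on F yields {(18, b, 7, d), (18, b, 7, y), (21, m, 28, b), (24, b, 16, d), (24, b, 16, y), (24, m, 40, b), (24, p, 5, p), (24, p, 5, r), (37, b, 38, d), (37, b, 38, y)}.
σ[F ≠ p]: keep tuples satisfying F ≠ p → {(18, b, 7, d), (18, b, 7, y), (21, m, 28, b), (24, b, 16, d), (24, b, 16, y), (24, m, 40, b), (37, b, 38, d), (37, b, 38, y)}
Keep only column(s) F, D (5 duplicate(s) eliminated): {(b, d), (b, y), (m, b)}

{(b, d), (b, y), (m, b)}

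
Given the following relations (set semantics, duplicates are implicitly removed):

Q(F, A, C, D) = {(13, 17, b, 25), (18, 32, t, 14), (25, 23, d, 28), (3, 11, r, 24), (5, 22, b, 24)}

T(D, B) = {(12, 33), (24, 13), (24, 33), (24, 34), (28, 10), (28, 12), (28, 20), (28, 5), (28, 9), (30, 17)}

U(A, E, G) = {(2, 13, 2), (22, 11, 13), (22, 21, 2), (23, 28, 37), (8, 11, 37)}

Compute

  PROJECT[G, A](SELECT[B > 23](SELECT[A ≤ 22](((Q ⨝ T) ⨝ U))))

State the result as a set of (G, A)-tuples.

{(13, 22), (2, 22)}

Natural join on D: {(25, 23, d, 28, 10), (25, 23, d, 28, 12), (25, 23, d, 28, 20), (25, 23, d, 28, 5), (25, 23, d, 28, 9), (3, 11, r, 24, 13), (3, 11, r, 24, 33), (3, 11, r, 24, 34), (5, 22, b, 24, 13), (5, 22, b, 24, 33), (5, 22, b, 24, 34)}
Natural join on A: {(25, 23, d, 28, 10, 28, 37), (25, 23, d, 28, 12, 28, 37), (25, 23, d, 28, 20, 28, 37), (25, 23, d, 28, 5, 28, 37), (25, 23, d, 28, 9, 28, 37), (5, 22, b, 24, 13, 11, 13), (5, 22, b, 24, 13, 21, 2), (5, 22, b, 24, 33, 11, 13), (5, 22, b, 24, 33, 21, 2), (5, 22, b, 24, 34, 11, 13), (5, 22, b, 24, 34, 21, 2)}
Filtering on A ≤ 22 leaves {(5, 22, b, 24, 13, 11, 13), (5, 22, b, 24, 13, 21, 2), (5, 22, b, 24, 33, 11, 13), (5, 22, b, 24, 33, 21, 2), (5, 22, b, 24, 34, 11, 13), (5, 22, b, 24, 34, 21, 2)}.
Filtering on B > 23 leaves {(5, 22, b, 24, 33, 11, 13), (5, 22, b, 24, 33, 21, 2), (5, 22, b, 24, 34, 11, 13), (5, 22, b, 24, 34, 21, 2)}.
Keep only column(s) G, A (2 duplicate(s) eliminated): {(13, 22), (2, 22)}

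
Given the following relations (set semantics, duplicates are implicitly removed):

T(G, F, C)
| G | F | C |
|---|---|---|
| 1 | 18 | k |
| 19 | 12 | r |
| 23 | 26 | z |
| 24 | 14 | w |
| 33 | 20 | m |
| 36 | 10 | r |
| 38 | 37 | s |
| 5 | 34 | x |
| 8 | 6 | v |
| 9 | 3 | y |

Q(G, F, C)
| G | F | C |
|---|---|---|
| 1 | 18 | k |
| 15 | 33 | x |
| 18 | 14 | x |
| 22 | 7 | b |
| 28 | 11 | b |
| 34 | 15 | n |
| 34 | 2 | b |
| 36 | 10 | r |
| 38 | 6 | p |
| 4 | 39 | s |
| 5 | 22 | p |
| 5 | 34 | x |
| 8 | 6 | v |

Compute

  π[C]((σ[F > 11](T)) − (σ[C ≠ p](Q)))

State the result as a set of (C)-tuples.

Selection F > 11: {(1, 18, k), (19, 12, r), (23, 26, z), (24, 14, w), (33, 20, m), (38, 37, s), (5, 34, x)}
Selection C ≠ p: {(1, 18, k), (15, 33, x), (18, 14, x), (22, 7, b), (28, 11, b), (34, 15, n), (34, 2, b), (36, 10, r), (4, 39, s), (5, 34, x), (8, 6, v)}
Set difference of the two operands is {(19, 12, r), (23, 26, z), (24, 14, w), (33, 20, m), (38, 37, s)}.
π_{C} gives {m, r, s, w, z}.

{m, r, s, w, z}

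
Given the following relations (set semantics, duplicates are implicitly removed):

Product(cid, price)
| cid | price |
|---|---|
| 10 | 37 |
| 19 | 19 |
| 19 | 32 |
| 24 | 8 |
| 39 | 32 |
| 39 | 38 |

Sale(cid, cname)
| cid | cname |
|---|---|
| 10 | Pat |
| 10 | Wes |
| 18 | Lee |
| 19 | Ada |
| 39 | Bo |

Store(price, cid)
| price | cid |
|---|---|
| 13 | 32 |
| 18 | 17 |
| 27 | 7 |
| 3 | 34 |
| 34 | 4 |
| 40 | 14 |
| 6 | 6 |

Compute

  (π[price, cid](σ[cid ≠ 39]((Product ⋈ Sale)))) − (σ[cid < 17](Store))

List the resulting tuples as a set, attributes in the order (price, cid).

{(19, 19), (32, 19), (37, 10)}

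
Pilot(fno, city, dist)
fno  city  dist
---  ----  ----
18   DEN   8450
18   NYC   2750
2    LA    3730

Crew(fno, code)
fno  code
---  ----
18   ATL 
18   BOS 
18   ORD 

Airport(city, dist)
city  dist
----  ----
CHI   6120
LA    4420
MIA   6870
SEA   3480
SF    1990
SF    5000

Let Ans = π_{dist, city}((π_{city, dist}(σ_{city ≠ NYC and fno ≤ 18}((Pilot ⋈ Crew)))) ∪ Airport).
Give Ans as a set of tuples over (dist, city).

{(1990, SF), (3480, SEA), (4420, LA), (5000, SF), (6120, CHI), (6870, MIA), (8450, DEN)}

Pilot ⋈ Crew (natural join on fno): {(18, DEN, 8450, ATL), (18, DEN, 8450, BOS), (18, DEN, 8450, ORD), (18, NYC, 2750, ATL), (18, NYC, 2750, BOS), (18, NYC, 2750, ORD)}
Apply σ_{city ≠ NYC and fno ≤ 18}; surviving tuples: {(18, DEN, 8450, ATL), (18, DEN, 8450, BOS), (18, DEN, 8450, ORD)}
Projecting to city, dist (2 duplicate(s) eliminated): {(DEN, 8450)}
Taking the union: {(CHI, 6120), (DEN, 8450), (LA, 4420), (MIA, 6870), (SEA, 3480), (SF, 1990), (SF, 5000)}
Projecting to dist, city: {(1990, SF), (3480, SEA), (4420, LA), (5000, SF), (6120, CHI), (6870, MIA), (8450, DEN)}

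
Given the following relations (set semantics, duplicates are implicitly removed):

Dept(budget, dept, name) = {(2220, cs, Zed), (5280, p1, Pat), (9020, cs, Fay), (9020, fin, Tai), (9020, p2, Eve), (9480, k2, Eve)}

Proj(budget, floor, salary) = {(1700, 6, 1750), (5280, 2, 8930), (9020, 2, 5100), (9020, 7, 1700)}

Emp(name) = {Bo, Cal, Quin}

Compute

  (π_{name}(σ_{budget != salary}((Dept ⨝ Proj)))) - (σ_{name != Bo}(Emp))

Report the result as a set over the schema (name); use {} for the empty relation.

Natural join on budget: {(5280, p1, Pat, 2, 8930), (9020, cs, Fay, 2, 5100), (9020, cs, Fay, 7, 1700), (9020, fin, Tai, 2, 5100), (9020, fin, Tai, 7, 1700), (9020, p2, Eve, 2, 5100), (9020, p2, Eve, 7, 1700)}
Filtering on budget != salary leaves {(5280, p1, Pat, 2, 8930), (9020, cs, Fay, 2, 5100), (9020, cs, Fay, 7, 1700), (9020, fin, Tai, 2, 5100), (9020, fin, Tai, 7, 1700), (9020, p2, Eve, 2, 5100), (9020, p2, Eve, 7, 1700)}.
π[name]: project onto (name) (3 duplicate(s) eliminated) → {Eve, Fay, Pat, Tai}
Filtering on name != Bo leaves {Cal, Quin}.
Set difference of the two operands is {Eve, Fay, Pat, Tai}.

{Eve, Fay, Pat, Tai}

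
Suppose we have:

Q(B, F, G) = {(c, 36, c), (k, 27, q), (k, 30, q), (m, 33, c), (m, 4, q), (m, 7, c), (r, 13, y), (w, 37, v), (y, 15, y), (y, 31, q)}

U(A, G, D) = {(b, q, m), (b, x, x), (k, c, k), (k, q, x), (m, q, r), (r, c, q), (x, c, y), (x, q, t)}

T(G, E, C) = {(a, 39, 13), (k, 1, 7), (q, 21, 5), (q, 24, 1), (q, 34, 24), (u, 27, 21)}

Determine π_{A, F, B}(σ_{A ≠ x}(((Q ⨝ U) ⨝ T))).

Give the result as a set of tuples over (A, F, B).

{(b, 27, k), (b, 30, k), (b, 31, y), (b, 4, m), (k, 27, k), (k, 30, k), (k, 31, y), (k, 4, m), (m, 27, k), (m, 30, k), (m, 31, y), (m, 4, m)}

Natural join on G: {(c, 36, c, k, k), (c, 36, c, r, q), (c, 36, c, x, y), (k, 27, q, b, m), (k, 27, q, k, x), (k, 27, q, m, r), (k, 27, q, x, t), (k, 30, q, b, m), (k, 30, q, k, x), (k, 30, q, m, r), (k, 30, q, x, t), (m, 33, c, k, k), (m, 33, c, r, q), (m, 33, c, x, y), (m, 4, q, b, m), (m, 4, q, k, x), (m, 4, q, m, r), (m, 4, q, x, t), (m, 7, c, k, k), (m, 7, c, r, q), (m, 7, c, x, y), (y, 31, q, b, m), (y, 31, q, k, x), (y, 31, q, m, r), (y, 31, q, x, t)}
Natural join on G: {(k, 27, q, b, m, 21, 5), (k, 27, q, b, m, 24, 1), (k, 27, q, b, m, 34, 24), (k, 27, q, k, x, 21, 5), (k, 27, q, k, x, 24, 1), (k, 27, q, k, x, 34, 24), (k, 27, q, m, r, 21, 5), (k, 27, q, m, r, 24, 1), (k, 27, q, m, r, 34, 24), (k, 27, q, x, t, 21, 5), (k, 27, q, x, t, 24, 1), (k, 27, q, x, t, 34, 24), (k, 30, q, b, m, 21, 5), (k, 30, q, b, m, 24, 1), (k, 30, q, b, m, 34, 24), (k, 30, q, k, x, 21, 5), (k, 30, q, k, x, 24, 1), (k, 30, q, k, x, 34, 24), (k, 30, q, m, r, 21, 5), (k, 30, q, m, r, 24, 1), (k, 30, q, m, r, 34, 24), (k, 30, q, x, t, 21, 5), (k, 30, q, x, t, 24, 1), (k, 30, q, x, t, 34, 24), (m, 4, q, b, m, 21, 5), (m, 4, q, b, m, 24, 1), (m, 4, q, b, m, 34, 24), (m, 4, q, k, x, 21, 5), (m, 4, q, k, x, 24, 1), (m, 4, q, k, x, 34, 24), (m, 4, q, m, r, 21, 5), (m, 4, q, m, r, 24, 1), (m, 4, q, m, r, 34, 24), (m, 4, q, x, t, 21, 5), (m, 4, q, x, t, 24, 1), (m, 4, q, x, t, 34, 24), (y, 31, q, b, m, 21, 5), (y, 31, q, b, m, 24, 1), (y, 31, q, b, m, 34, 24), (y, 31, q, k, x, 21, 5), (y, 31, q, k, x, 24, 1), (y, 31, q, k, x, 34, 24), (y, 31, q, m, r, 21, 5), (y, 31, q, m, r, 24, 1), (y, 31, q, m, r, 34, 24), (y, 31, q, x, t, 21, 5), (y, 31, q, x, t, 24, 1), (y, 31, q, x, t, 34, 24)}
Selection A ≠ x: {(k, 27, q, b, m, 21, 5), (k, 27, q, b, m, 24, 1), (k, 27, q, b, m, 34, 24), (k, 27, q, k, x, 21, 5), (k, 27, q, k, x, 24, 1), (k, 27, q, k, x, 34, 24), (k, 27, q, m, r, 21, 5), (k, 27, q, m, r, 24, 1), (k, 27, q, m, r, 34, 24), (k, 30, q, b, m, 21, 5), (k, 30, q, b, m, 24, 1), (k, 30, q, b, m, 34, 24), (k, 30, q, k, x, 21, 5), (k, 30, q, k, x, 24, 1), (k, 30, q, k, x, 34, 24), (k, 30, q, m, r, 21, 5), (k, 30, q, m, r, 24, 1), (k, 30, q, m, r, 34, 24), (m, 4, q, b, m, 21, 5), (m, 4, q, b, m, 24, 1), (m, 4, q, b, m, 34, 24), (m, 4, q, k, x, 21, 5), (m, 4, q, k, x, 24, 1), (m, 4, q, k, x, 34, 24), (m, 4, q, m, r, 21, 5), (m, 4, q, m, r, 24, 1), (m, 4, q, m, r, 34, 24), (y, 31, q, b, m, 21, 5), (y, 31, q, b, m, 24, 1), (y, 31, q, b, m, 34, 24), (y, 31, q, k, x, 21, 5), (y, 31, q, k, x, 24, 1), (y, 31, q, k, x, 34, 24), (y, 31, q, m, r, 21, 5), (y, 31, q, m, r, 24, 1), (y, 31, q, m, r, 34, 24)}
Keep only column(s) A, F, B (24 duplicate(s) eliminated): {(b, 27, k), (b, 30, k), (b, 31, y), (b, 4, m), (k, 27, k), (k, 30, k), (k, 31, y), (k, 4, m), (m, 27, k), (m, 30, k), (m, 31, y), (m, 4, m)}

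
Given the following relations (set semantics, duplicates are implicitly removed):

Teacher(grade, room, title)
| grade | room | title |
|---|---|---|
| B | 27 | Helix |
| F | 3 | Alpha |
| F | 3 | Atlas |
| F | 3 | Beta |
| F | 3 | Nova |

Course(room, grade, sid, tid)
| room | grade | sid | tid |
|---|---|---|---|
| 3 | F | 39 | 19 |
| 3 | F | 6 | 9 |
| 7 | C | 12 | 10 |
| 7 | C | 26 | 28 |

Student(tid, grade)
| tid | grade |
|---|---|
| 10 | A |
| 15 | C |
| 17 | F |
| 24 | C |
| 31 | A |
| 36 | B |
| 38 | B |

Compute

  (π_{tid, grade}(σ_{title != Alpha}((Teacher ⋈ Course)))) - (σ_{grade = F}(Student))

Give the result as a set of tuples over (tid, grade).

Joining Teacher and Course on grade, room yields {(F, 3, Alpha, 39, 19), (F, 3, Alpha, 6, 9), (F, 3, Atlas, 39, 19), (F, 3, Atlas, 6, 9), (F, 3, Beta, 39, 19), (F, 3, Beta, 6, 9), (F, 3, Nova, 39, 19), (F, 3, Nova, 6, 9)}.
Apply σ_{title != Alpha}; surviving tuples: {(F, 3, Atlas, 39, 19), (F, 3, Atlas, 6, 9), (F, 3, Beta, 39, 19), (F, 3, Beta, 6, 9), (F, 3, Nova, 39, 19), (F, 3, Nova, 6, 9)}
π[tid, grade]: project onto (tid, grade) (4 duplicate(s) eliminated) → {(19, F), (9, F)}
Apply σ_{grade = F}; surviving tuples: {(17, F)}
Set difference of the two operands is {(19, F), (9, F)}.

{(19, F), (9, F)}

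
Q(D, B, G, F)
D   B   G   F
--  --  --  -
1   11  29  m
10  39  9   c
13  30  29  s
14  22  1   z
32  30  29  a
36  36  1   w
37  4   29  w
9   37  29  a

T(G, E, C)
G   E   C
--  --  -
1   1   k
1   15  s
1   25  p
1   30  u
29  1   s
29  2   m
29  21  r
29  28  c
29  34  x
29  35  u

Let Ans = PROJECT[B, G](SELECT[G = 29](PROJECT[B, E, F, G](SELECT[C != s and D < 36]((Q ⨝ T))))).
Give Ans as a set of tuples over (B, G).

Natural join on G: {(1, 11, 29, m, 1, s), (1, 11, 29, m, 2, m), (1, 11, 29, m, 21, r), (1, 11, 29, m, 28, c), (1, 11, 29, m, 34, x), (1, 11, 29, m, 35, u), (13, 30, 29, s, 1, s), (13, 30, 29, s, 2, m), (13, 30, 29, s, 21, r), (13, 30, 29, s, 28, c), (13, 30, 29, s, 34, x), (13, 30, 29, s, 35, u), (14, 22, 1, z, 1, k), (14, 22, 1, z, 15, s), (14, 22, 1, z, 25, p), (14, 22, 1, z, 30, u), (32, 30, 29, a, 1, s), (32, 30, 29, a, 2, m), (32, 30, 29, a, 21, r), (32, 30, 29, a, 28, c), (32, 30, 29, a, 34, x), (32, 30, 29, a, 35, u), (36, 36, 1, w, 1, k), (36, 36, 1, w, 15, s), (36, 36, 1, w, 25, p), (36, 36, 1, w, 30, u), (37, 4, 29, w, 1, s), (37, 4, 29, w, 2, m), (37, 4, 29, w, 21, r), (37, 4, 29, w, 28, c), (37, 4, 29, w, 34, x), (37, 4, 29, w, 35, u), (9, 37, 29, a, 1, s), (9, 37, 29, a, 2, m), (9, 37, 29, a, 21, r), (9, 37, 29, a, 28, c), (9, 37, 29, a, 34, x), (9, 37, 29, a, 35, u)}
σ[C != s and D < 36]: keep tuples satisfying C != s and D < 36 → {(1, 11, 29, m, 2, m), (1, 11, 29, m, 21, r), (1, 11, 29, m, 28, c), (1, 11, 29, m, 34, x), (1, 11, 29, m, 35, u), (13, 30, 29, s, 2, m), (13, 30, 29, s, 21, r), (13, 30, 29, s, 28, c), (13, 30, 29, s, 34, x), (13, 30, 29, s, 35, u), (14, 22, 1, z, 1, k), (14, 22, 1, z, 25, p), (14, 22, 1, z, 30, u), (32, 30, 29, a, 2, m), (32, 30, 29, a, 21, r), (32, 30, 29, a, 28, c), (32, 30, 29, a, 34, x), (32, 30, 29, a, 35, u), (9, 37, 29, a, 2, m), (9, 37, 29, a, 21, r), (9, 37, 29, a, 28, c), (9, 37, 29, a, 34, x), (9, 37, 29, a, 35, u)}
Projecting to B, E, F, G: {(11, 2, m, 29), (11, 21, m, 29), (11, 28, m, 29), (11, 34, m, 29), (11, 35, m, 29), (22, 1, z, 1), (22, 25, z, 1), (22, 30, z, 1), (30, 2, a, 29), (30, 2, s, 29), (30, 21, a, 29), (30, 21, s, 29), (30, 28, a, 29), (30, 28, s, 29), (30, 34, a, 29), (30, 34, s, 29), (30, 35, a, 29), (30, 35, s, 29), (37, 2, a, 29), (37, 21, a, 29), (37, 28, a, 29), (37, 34, a, 29), (37, 35, a, 29)}
σ[G = 29]: keep tuples satisfying G = 29 → {(11, 2, m, 29), (11, 21, m, 29), (11, 28, m, 29), (11, 34, m, 29), (11, 35, m, 29), (30, 2, a, 29), (30, 2, s, 29), (30, 21, a, 29), (30, 21, s, 29), (30, 28, a, 29), (30, 28, s, 29), (30, 34, a, 29), (30, 34, s, 29), (30, 35, a, 29), (30, 35, s, 29), (37, 2, a, 29), (37, 21, a, 29), (37, 28, a, 29), (37, 34, a, 29), (37, 35, a, 29)}
Projecting to B, G (17 duplicate(s) eliminated): {(11, 29), (30, 29), (37, 29)}

{(11, 29), (30, 29), (37, 29)}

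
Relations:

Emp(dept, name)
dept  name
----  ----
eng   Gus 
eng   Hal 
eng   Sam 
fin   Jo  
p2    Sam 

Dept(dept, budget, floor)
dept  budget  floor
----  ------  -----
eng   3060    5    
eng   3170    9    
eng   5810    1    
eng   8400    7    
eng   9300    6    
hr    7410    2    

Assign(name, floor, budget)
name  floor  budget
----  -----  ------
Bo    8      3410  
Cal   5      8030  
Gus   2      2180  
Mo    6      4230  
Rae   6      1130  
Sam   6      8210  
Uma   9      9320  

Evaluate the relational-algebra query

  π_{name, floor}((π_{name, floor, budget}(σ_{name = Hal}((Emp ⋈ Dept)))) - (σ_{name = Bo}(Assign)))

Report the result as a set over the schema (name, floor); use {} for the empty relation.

Joining Emp and Dept on dept yields {(eng, Gus, 3060, 5), (eng, Gus, 3170, 9), (eng, Gus, 5810, 1), (eng, Gus, 8400, 7), (eng, Gus, 9300, 6), (eng, Hal, 3060, 5), (eng, Hal, 3170, 9), (eng, Hal, 5810, 1), (eng, Hal, 8400, 7), (eng, Hal, 9300, 6), (eng, Sam, 3060, 5), (eng, Sam, 3170, 9), (eng, Sam, 5810, 1), (eng, Sam, 8400, 7), (eng, Sam, 9300, 6)}.
Filtering on name = Hal leaves {(eng, Hal, 3060, 5), (eng, Hal, 3170, 9), (eng, Hal, 5810, 1), (eng, Hal, 8400, 7), (eng, Hal, 9300, 6)}.
Projecting to name, floor, budget: {(Hal, 1, 5810), (Hal, 5, 3060), (Hal, 6, 9300), (Hal, 7, 8400), (Hal, 9, 3170)}
Filtering on name = Bo leaves {(Bo, 8, 3410)}.
Taking the difference: {(Hal, 1, 5810), (Hal, 5, 3060), (Hal, 6, 9300), (Hal, 7, 8400), (Hal, 9, 3170)}
Projecting to name, floor: {(Hal, 1), (Hal, 5), (Hal, 6), (Hal, 7), (Hal, 9)}

{(Hal, 1), (Hal, 5), (Hal, 6), (Hal, 7), (Hal, 9)}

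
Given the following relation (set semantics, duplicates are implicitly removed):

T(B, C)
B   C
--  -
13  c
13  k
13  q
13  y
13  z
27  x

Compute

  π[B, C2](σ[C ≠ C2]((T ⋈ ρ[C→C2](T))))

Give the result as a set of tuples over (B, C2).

ρ[C→C2]: schema becomes (B, C2); tuples unchanged.
Natural join on B: {(13, c, c), (13, c, k), (13, c, q), (13, c, y), (13, c, z), (13, k, c), (13, k, k), (13, k, q), (13, k, y), (13, k, z), (13, q, c), (13, q, k), (13, q, q), (13, q, y), (13, q, z), (13, y, c), (13, y, k), (13, y, q), (13, y, y), (13, y, z), (13, z, c), (13, z, k), (13, z, q), (13, z, y), (13, z, z), (27, x, x)}
σ[C ≠ C2]: keep tuples satisfying C ≠ C2 → {(13, c, k), (13, c, q), (13, c, y), (13, c, z), (13, k, c), (13, k, q), (13, k, y), (13, k, z), (13, q, c), (13, q, k), (13, q, y), (13, q, z), (13, y, c), (13, y, k), (13, y, q), (13, y, z), (13, z, c), (13, z, k), (13, z, q), (13, z, y)}
Keep only column(s) B, C2 (15 duplicate(s) eliminated): {(13, c), (13, k), (13, q), (13, y), (13, z)}

{(13, c), (13, k), (13, q), (13, y), (13, z)}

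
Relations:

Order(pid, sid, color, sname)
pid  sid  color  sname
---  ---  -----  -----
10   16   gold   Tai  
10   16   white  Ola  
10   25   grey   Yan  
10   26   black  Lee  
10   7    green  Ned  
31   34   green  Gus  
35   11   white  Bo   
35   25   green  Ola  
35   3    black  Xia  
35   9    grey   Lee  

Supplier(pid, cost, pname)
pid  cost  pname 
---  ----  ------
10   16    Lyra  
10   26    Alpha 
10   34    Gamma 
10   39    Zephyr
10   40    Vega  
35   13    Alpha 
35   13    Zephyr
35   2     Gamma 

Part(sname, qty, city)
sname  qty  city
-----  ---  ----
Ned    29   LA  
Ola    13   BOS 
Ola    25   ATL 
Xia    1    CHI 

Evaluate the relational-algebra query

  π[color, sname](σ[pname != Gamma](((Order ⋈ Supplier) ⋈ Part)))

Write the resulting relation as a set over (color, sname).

{(black, Xia), (green, Ned), (green, Ola), (white, Ola)}

Order ⋈ Supplier (natural join on pid): {(10, 16, gold, Tai, 16, Lyra), (10, 16, gold, Tai, 26, Alpha), (10, 16, gold, Tai, 34, Gamma), (10, 16, gold, Tai, 39, Zephyr), (10, 16, gold, Tai, 40, Vega), (10, 16, white, Ola, 16, Lyra), (10, 16, white, Ola, 26, Alpha), (10, 16, white, Ola, 34, Gamma), (10, 16, white, Ola, 39, Zephyr), (10, 16, white, Ola, 40, Vega), (10, 25, grey, Yan, 16, Lyra), (10, 25, grey, Yan, 26, Alpha), (10, 25, grey, Yan, 34, Gamma), (10, 25, grey, Yan, 39, Zephyr), (10, 25, grey, Yan, 40, Vega), (10, 26, black, Lee, 16, Lyra), (10, 26, black, Lee, 26, Alpha), (10, 26, black, Lee, 34, Gamma), (10, 26, black, Lee, 39, Zephyr), (10, 26, black, Lee, 40, Vega), (10, 7, green, Ned, 16, Lyra), (10, 7, green, Ned, 26, Alpha), (10, 7, green, Ned, 34, Gamma), (10, 7, green, Ned, 39, Zephyr), (10, 7, green, Ned, 40, Vega), (35, 11, white, Bo, 13, Alpha), (35, 11, white, Bo, 13, Zephyr), (35, 11, white, Bo, 2, Gamma), (35, 25, green, Ola, 13, Alpha), (35, 25, green, Ola, 13, Zephyr), (35, 25, green, Ola, 2, Gamma), (35, 3, black, Xia, 13, Alpha), (35, 3, black, Xia, 13, Zephyr), (35, 3, black, Xia, 2, Gamma), (35, 9, grey, Lee, 13, Alpha), (35, 9, grey, Lee, 13, Zephyr), (35, 9, grey, Lee, 2, Gamma)}
(Order ⋈ Supplier) ⋈ Part (natural join on sname): {(10, 16, white, Ola, 16, Lyra, 13, BOS), (10, 16, white, Ola, 16, Lyra, 25, ATL), (10, 16, white, Ola, 26, Alpha, 13, BOS), (10, 16, white, Ola, 26, Alpha, 25, ATL), (10, 16, white, Ola, 34, Gamma, 13, BOS), (10, 16, white, Ola, 34, Gamma, 25, ATL), (10, 16, white, Ola, 39, Zephyr, 13, BOS), (10, 16, white, Ola, 39, Zephyr, 25, ATL), (10, 16, white, Ola, 40, Vega, 13, BOS), (10, 16, white, Ola, 40, Vega, 25, ATL), (10, 7, green, Ned, 16, Lyra, 29, LA), (10, 7, green, Ned, 26, Alpha, 29, LA), (10, 7, green, Ned, 34, Gamma, 29, LA), (10, 7, green, Ned, 39, Zephyr, 29, LA), (10, 7, green, Ned, 40, Vega, 29, LA), (35, 25, green, Ola, 13, Alpha, 13, BOS), (35, 25, green, Ola, 13, Alpha, 25, ATL), (35, 25, green, Ola, 13, Zephyr, 13, BOS), (35, 25, green, Ola, 13, Zephyr, 25, ATL), (35, 25, green, Ola, 2, Gamma, 13, BOS), (35, 25, green, Ola, 2, Gamma, 25, ATL), (35, 3, black, Xia, 13, Alpha, 1, CHI), (35, 3, black, Xia, 13, Zephyr, 1, CHI), (35, 3, black, Xia, 2, Gamma, 1, CHI)}
Filtering on pname != Gamma leaves {(10, 16, white, Ola, 16, Lyra, 13, BOS), (10, 16, white, Ola, 16, Lyra, 25, ATL), (10, 16, white, Ola, 26, Alpha, 13, BOS), (10, 16, white, Ola, 26, Alpha, 25, ATL), (10, 16, white, Ola, 39, Zephyr, 13, BOS), (10, 16, white, Ola, 39, Zephyr, 25, ATL), (10, 16, white, Ola, 40, Vega, 13, BOS), (10, 16, white, Ola, 40, Vega, 25, ATL), (10, 7, green, Ned, 16, Lyra, 29, LA), (10, 7, green, Ned, 26, Alpha, 29, LA), (10, 7, green, Ned, 39, Zephyr, 29, LA), (10, 7, green, Ned, 40, Vega, 29, LA), (35, 25, green, Ola, 13, Alpha, 13, BOS), (35, 25, green, Ola, 13, Alpha, 25, ATL), (35, 25, green, Ola, 13, Zephyr, 13, BOS), (35, 25, green, Ola, 13, Zephyr, 25, ATL), (35, 3, black, Xia, 13, Alpha, 1, CHI), (35, 3, black, Xia, 13, Zephyr, 1, CHI)}.
Projecting to color, sname (14 duplicate(s) eliminated): {(black, Xia), (green, Ned), (green, Ola), (white, Ola)}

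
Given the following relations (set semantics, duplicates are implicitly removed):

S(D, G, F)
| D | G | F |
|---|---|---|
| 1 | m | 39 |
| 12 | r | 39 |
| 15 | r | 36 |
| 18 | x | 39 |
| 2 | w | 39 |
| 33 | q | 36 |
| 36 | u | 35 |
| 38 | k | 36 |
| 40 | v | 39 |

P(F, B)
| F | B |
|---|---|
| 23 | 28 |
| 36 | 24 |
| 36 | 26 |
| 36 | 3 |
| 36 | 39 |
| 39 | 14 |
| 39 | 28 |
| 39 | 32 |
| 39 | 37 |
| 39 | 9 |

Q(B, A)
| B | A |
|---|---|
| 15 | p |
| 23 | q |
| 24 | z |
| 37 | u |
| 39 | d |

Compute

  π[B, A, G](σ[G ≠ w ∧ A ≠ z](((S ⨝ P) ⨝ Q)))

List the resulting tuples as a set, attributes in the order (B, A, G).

{(37, u, m), (37, u, r), (37, u, v), (37, u, x), (39, d, k), (39, d, q), (39, d, r)}

S ⋈ P (natural join on F): {(1, m, 39, 14), (1, m, 39, 28), (1, m, 39, 32), (1, m, 39, 37), (1, m, 39, 9), (12, r, 39, 14), (12, r, 39, 28), (12, r, 39, 32), (12, r, 39, 37), (12, r, 39, 9), (15, r, 36, 24), (15, r, 36, 26), (15, r, 36, 3), (15, r, 36, 39), (18, x, 39, 14), (18, x, 39, 28), (18, x, 39, 32), (18, x, 39, 37), (18, x, 39, 9), (2, w, 39, 14), (2, w, 39, 28), (2, w, 39, 32), (2, w, 39, 37), (2, w, 39, 9), (33, q, 36, 24), (33, q, 36, 26), (33, q, 36, 3), (33, q, 36, 39), (38, k, 36, 24), (38, k, 36, 26), (38, k, 36, 3), (38, k, 36, 39), (40, v, 39, 14), (40, v, 39, 28), (40, v, 39, 32), (40, v, 39, 37), (40, v, 39, 9)}
(S ⨝ P) ⋈ Q (natural join on B): {(1, m, 39, 37, u), (12, r, 39, 37, u), (15, r, 36, 24, z), (15, r, 36, 39, d), (18, x, 39, 37, u), (2, w, 39, 37, u), (33, q, 36, 24, z), (33, q, 36, 39, d), (38, k, 36, 24, z), (38, k, 36, 39, d), (40, v, 39, 37, u)}
σ[G ≠ w ∧ A ≠ z]: keep tuples satisfying G ≠ w ∧ A ≠ z → {(1, m, 39, 37, u), (12, r, 39, 37, u), (15, r, 36, 39, d), (18, x, 39, 37, u), (33, q, 36, 39, d), (38, k, 36, 39, d), (40, v, 39, 37, u)}
π[B, A, G]: project onto (B, A, G) → {(37, u, m), (37, u, r), (37, u, v), (37, u, x), (39, d, k), (39, d, q), (39, d, r)}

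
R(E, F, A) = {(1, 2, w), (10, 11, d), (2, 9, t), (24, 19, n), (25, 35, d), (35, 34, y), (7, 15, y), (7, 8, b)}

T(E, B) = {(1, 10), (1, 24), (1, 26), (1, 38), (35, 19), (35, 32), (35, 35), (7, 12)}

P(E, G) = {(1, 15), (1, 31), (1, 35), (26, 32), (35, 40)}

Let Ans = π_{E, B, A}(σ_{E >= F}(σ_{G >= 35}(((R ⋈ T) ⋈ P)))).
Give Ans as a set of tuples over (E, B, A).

{(35, 19, y), (35, 32, y), (35, 35, y)}

R ⋈ T (natural join on E): {(1, 2, w, 10), (1, 2, w, 24), (1, 2, w, 26), (1, 2, w, 38), (35, 34, y, 19), (35, 34, y, 32), (35, 34, y, 35), (7, 15, y, 12), (7, 8, b, 12)}
(R ⋈ T) ⋈ P (natural join on E): {(1, 2, w, 10, 15), (1, 2, w, 10, 31), (1, 2, w, 10, 35), (1, 2, w, 24, 15), (1, 2, w, 24, 31), (1, 2, w, 24, 35), (1, 2, w, 26, 15), (1, 2, w, 26, 31), (1, 2, w, 26, 35), (1, 2, w, 38, 15), (1, 2, w, 38, 31), (1, 2, w, 38, 35), (35, 34, y, 19, 40), (35, 34, y, 32, 40), (35, 34, y, 35, 40)}
Selection G >= 35: {(1, 2, w, 10, 35), (1, 2, w, 24, 35), (1, 2, w, 26, 35), (1, 2, w, 38, 35), (35, 34, y, 19, 40), (35, 34, y, 32, 40), (35, 34, y, 35, 40)}
Selection E >= F: {(35, 34, y, 19, 40), (35, 34, y, 32, 40), (35, 34, y, 35, 40)}
Keep only column(s) E, B, A: {(35, 19, y), (35, 32, y), (35, 35, y)}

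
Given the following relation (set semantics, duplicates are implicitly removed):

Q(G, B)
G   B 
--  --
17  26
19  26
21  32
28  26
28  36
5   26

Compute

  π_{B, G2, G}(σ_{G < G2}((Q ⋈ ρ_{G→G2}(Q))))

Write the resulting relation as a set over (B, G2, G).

{(26, 17, 5), (26, 19, 17), (26, 19, 5), (26, 28, 17), (26, 28, 19), (26, 28, 5)}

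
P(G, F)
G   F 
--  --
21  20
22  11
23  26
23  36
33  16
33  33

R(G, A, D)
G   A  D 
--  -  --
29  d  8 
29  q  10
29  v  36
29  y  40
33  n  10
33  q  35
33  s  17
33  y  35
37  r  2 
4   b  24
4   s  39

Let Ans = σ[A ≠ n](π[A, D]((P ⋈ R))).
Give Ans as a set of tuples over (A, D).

{(q, 35), (s, 17), (y, 35)}

Joining P and R on G yields {(33, 16, n, 10), (33, 16, q, 35), (33, 16, s, 17), (33, 16, y, 35), (33, 33, n, 10), (33, 33, q, 35), (33, 33, s, 17), (33, 33, y, 35)}.
π[A, D]: project onto (A, D) (4 duplicate(s) eliminated) → {(n, 10), (q, 35), (s, 17), (y, 35)}
Apply σ_{A ≠ n}; surviving tuples: {(q, 35), (s, 17), (y, 35)}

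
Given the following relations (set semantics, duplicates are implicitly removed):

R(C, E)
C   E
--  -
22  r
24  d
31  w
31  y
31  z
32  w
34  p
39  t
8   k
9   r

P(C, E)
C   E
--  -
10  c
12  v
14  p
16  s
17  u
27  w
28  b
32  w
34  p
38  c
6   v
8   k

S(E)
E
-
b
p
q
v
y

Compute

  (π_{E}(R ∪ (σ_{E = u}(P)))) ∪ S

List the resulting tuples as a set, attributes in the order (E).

Filtering on E = u leaves {(17, u)}.
Union: {(22, r), (24, d), (31, w), (31, y), (31, z), (32, w), (34, p), (39, t), (8, k), (9, r)} with {(17, u)} → {(17, u), (22, r), (24, d), (31, w), (31, y), (31, z), (32, w), (34, p), (39, t), (8, k), (9, r)}
π[E]: project onto (E) (2 duplicate(s) eliminated) → {d, k, p, r, t, u, w, y, z}
Union: {d, k, p, r, t, u, w, y, z} with {b, p, q, v, y} → {b, d, k, p, q, r, t, u, v, w, y, z}

{b, d, k, p, q, r, t, u, v, w, y, z}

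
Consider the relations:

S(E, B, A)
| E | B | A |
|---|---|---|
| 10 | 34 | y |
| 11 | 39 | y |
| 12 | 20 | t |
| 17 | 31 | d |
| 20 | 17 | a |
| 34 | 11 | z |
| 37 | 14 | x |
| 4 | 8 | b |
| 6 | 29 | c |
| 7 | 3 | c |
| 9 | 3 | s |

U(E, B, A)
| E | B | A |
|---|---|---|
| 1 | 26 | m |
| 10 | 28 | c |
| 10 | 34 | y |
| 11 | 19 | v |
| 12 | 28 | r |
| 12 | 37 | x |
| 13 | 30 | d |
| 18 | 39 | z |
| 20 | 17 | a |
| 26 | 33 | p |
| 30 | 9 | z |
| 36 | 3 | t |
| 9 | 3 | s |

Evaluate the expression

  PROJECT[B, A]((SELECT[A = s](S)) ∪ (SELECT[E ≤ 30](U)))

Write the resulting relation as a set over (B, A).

{(17, a), (19, v), (26, m), (28, c), (28, r), (3, s), (30, d), (33, p), (34, y), (37, x), (39, z), (9, z)}

Apply σ_{A = s}; surviving tuples: {(9, 3, s)}
Apply σ_{E ≤ 30}; surviving tuples: {(1, 26, m), (10, 28, c), (10, 34, y), (11, 19, v), (12, 28, r), (12, 37, x), (13, 30, d), (18, 39, z), (20, 17, a), (26, 33, p), (30, 9, z), (9, 3, s)}
Taking the union: {(1, 26, m), (10, 28, c), (10, 34, y), (11, 19, v), (12, 28, r), (12, 37, x), (13, 30, d), (18, 39, z), (20, 17, a), (26, 33, p), (30, 9, z), (9, 3, s)}
Projecting to B, A: {(17, a), (19, v), (26, m), (28, c), (28, r), (3, s), (30, d), (33, p), (34, y), (37, x), (39, z), (9, z)}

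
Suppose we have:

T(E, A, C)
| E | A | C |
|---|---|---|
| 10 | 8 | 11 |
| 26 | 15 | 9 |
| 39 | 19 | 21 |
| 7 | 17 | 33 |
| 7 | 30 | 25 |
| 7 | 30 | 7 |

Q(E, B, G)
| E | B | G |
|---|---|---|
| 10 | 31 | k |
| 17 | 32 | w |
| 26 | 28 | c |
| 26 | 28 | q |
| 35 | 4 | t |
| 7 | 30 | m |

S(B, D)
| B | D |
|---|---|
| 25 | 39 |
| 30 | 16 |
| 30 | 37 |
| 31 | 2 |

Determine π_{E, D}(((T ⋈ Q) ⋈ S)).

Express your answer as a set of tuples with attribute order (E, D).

{(10, 2), (7, 16), (7, 37)}

Natural join on E: {(10, 8, 11, 31, k), (26, 15, 9, 28, c), (26, 15, 9, 28, q), (7, 17, 33, 30, m), (7, 30, 25, 30, m), (7, 30, 7, 30, m)}
Natural join on B: {(10, 8, 11, 31, k, 2), (7, 17, 33, 30, m, 16), (7, 17, 33, 30, m, 37), (7, 30, 25, 30, m, 16), (7, 30, 25, 30, m, 37), (7, 30, 7, 30, m, 16), (7, 30, 7, 30, m, 37)}
Keep only column(s) E, D (4 duplicate(s) eliminated): {(10, 2), (7, 16), (7, 37)}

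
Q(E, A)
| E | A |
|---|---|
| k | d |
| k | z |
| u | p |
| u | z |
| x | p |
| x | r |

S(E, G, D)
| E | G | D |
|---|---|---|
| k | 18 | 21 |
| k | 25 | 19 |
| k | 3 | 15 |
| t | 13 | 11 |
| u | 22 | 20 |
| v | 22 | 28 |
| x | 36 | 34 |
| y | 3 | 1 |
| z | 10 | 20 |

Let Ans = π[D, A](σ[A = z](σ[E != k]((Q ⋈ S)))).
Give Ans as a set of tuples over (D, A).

Joining Q and S on E yields {(k, d, 18, 21), (k, d, 25, 19), (k, d, 3, 15), (k, z, 18, 21), (k, z, 25, 19), (k, z, 3, 15), (u, p, 22, 20), (u, z, 22, 20), (x, p, 36, 34), (x, r, 36, 34)}.
Selection E != k: {(u, p, 22, 20), (u, z, 22, 20), (x, p, 36, 34), (x, r, 36, 34)}
Selection A = z: {(u, z, 22, 20)}
π_{D, A} gives {(20, z)}.

{(20, z)}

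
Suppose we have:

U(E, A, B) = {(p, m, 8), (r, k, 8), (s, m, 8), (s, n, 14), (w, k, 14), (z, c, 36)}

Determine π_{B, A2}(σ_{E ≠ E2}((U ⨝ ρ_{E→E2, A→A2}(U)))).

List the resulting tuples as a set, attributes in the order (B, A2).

{(14, k), (14, n), (8, k), (8, m)}

ρ[E→E2, A→A2]: schema becomes (E2, A2, B); tuples unchanged.
Joining U and ρ_{E→E2, A→A2}(U) on B yields {(p, m, 8, p, m), (p, m, 8, r, k), (p, m, 8, s, m), (r, k, 8, p, m), (r, k, 8, r, k), (r, k, 8, s, m), (s, m, 8, p, m), (s, m, 8, r, k), (s, m, 8, s, m), (s, n, 14, s, n), (s, n, 14, w, k), (w, k, 14, s, n), (w, k, 14, w, k), (z, c, 36, z, c)}.
Selection E ≠ E2: {(p, m, 8, r, k), (p, m, 8, s, m), (r, k, 8, p, m), (r, k, 8, s, m), (s, m, 8, p, m), (s, m, 8, r, k), (s, n, 14, w, k), (w, k, 14, s, n)}
π[B, A2]: project onto (B, A2) (4 duplicate(s) eliminated) → {(14, k), (14, n), (8, k), (8, m)}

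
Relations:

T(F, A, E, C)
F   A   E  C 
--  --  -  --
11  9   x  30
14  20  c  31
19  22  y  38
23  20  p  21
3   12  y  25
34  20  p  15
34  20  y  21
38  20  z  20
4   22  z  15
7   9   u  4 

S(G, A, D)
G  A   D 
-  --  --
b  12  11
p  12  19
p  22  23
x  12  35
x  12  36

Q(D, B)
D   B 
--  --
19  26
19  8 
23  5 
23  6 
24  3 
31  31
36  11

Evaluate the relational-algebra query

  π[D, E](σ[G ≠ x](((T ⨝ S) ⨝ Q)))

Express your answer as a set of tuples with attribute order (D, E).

{(19, y), (23, y), (23, z)}

Natural join on A: {(19, 22, y, 38, p, 23), (3, 12, y, 25, b, 11), (3, 12, y, 25, p, 19), (3, 12, y, 25, x, 35), (3, 12, y, 25, x, 36), (4, 22, z, 15, p, 23)}
Natural join on D: {(19, 22, y, 38, p, 23, 5), (19, 22, y, 38, p, 23, 6), (3, 12, y, 25, p, 19, 26), (3, 12, y, 25, p, 19, 8), (3, 12, y, 25, x, 36, 11), (4, 22, z, 15, p, 23, 5), (4, 22, z, 15, p, 23, 6)}
σ[G ≠ x]: keep tuples satisfying G ≠ x → {(19, 22, y, 38, p, 23, 5), (19, 22, y, 38, p, 23, 6), (3, 12, y, 25, p, 19, 26), (3, 12, y, 25, p, 19, 8), (4, 22, z, 15, p, 23, 5), (4, 22, z, 15, p, 23, 6)}
π_{D, E} gives {(19, y), (23, y), (23, z)} (3 duplicate(s) eliminated).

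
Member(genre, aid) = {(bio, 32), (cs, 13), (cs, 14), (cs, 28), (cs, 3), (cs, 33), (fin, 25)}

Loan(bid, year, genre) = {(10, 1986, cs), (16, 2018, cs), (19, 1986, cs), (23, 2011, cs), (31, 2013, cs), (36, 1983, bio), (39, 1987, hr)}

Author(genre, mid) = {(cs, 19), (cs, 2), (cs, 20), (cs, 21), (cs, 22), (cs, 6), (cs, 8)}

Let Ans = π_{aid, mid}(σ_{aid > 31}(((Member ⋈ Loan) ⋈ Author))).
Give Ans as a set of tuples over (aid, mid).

{(33, 19), (33, 2), (33, 20), (33, 21), (33, 22), (33, 6), (33, 8)}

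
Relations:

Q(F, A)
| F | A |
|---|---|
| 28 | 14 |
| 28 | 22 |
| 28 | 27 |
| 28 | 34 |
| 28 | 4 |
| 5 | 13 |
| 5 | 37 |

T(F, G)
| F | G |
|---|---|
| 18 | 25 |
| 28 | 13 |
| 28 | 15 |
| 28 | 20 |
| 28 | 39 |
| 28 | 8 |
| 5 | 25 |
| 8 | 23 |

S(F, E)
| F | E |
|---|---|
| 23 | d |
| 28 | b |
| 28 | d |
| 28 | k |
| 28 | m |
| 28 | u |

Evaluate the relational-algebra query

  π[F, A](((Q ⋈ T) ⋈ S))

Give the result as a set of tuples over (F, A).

{(28, 14), (28, 22), (28, 27), (28, 34), (28, 4)}

Q ⋈ T (natural join on F): {(28, 14, 13), (28, 14, 15), (28, 14, 20), (28, 14, 39), (28, 14, 8), (28, 22, 13), (28, 22, 15), (28, 22, 20), (28, 22, 39), (28, 22, 8), (28, 27, 13), (28, 27, 15), (28, 27, 20), (28, 27, 39), (28, 27, 8), (28, 34, 13), (28, 34, 15), (28, 34, 20), (28, 34, 39), (28, 34, 8), (28, 4, 13), (28, 4, 15), (28, 4, 20), (28, 4, 39), (28, 4, 8), (5, 13, 25), (5, 37, 25)}
(Q ⋈ T) ⋈ S (natural join on F): {(28, 14, 13, b), (28, 14, 13, d), (28, 14, 13, k), (28, 14, 13, m), (28, 14, 13, u), (28, 14, 15, b), (28, 14, 15, d), (28, 14, 15, k), (28, 14, 15, m), (28, 14, 15, u), (28, 14, 20, b), (28, 14, 20, d), (28, 14, 20, k), (28, 14, 20, m), (28, 14, 20, u), (28, 14, 39, b), (28, 14, 39, d), (28, 14, 39, k), (28, 14, 39, m), (28, 14, 39, u), (28, 14, 8, b), (28, 14, 8, d), (28, 14, 8, k), (28, 14, 8, m), (28, 14, 8, u), (28, 22, 13, b), (28, 22, 13, d), (28, 22, 13, k), (28, 22, 13, m), (28, 22, 13, u), (28, 22, 15, b), (28, 22, 15, d), (28, 22, 15, k), (28, 22, 15, m), (28, 22, 15, u), (28, 22, 20, b), (28, 22, 20, d), (28, 22, 20, k), (28, 22, 20, m), (28, 22, 20, u), (28, 22, 39, b), (28, 22, 39, d), (28, 22, 39, k), (28, 22, 39, m), (28, 22, 39, u), (28, 22, 8, b), (28, 22, 8, d), (28, 22, 8, k), (28, 22, 8, m), (28, 22, 8, u), (28, 27, 13, b), (28, 27, 13, d), (28, 27, 13, k), (28, 27, 13, m), (28, 27, 13, u), (28, 27, 15, b), (28, 27, 15, d), (28, 27, 15, k), (28, 27, 15, m), (28, 27, 15, u), (28, 27, 20, b), (28, 27, 20, d), (28, 27, 20, k), (28, 27, 20, m), (28, 27, 20, u), (28, 27, 39, b), (28, 27, 39, d), (28, 27, 39, k), (28, 27, 39, m), (28, 27, 39, u), (28, 27, 8, b), (28, 27, 8, d), (28, 27, 8, k), (28, 27, 8, m), (28, 27, 8, u), (28, 34, 13, b), (28, 34, 13, d), (28, 34, 13, k), (28, 34, 13, m), (28, 34, 13, u), (28, 34, 15, b), (28, 34, 15, d), (28, 34, 15, k), (28, 34, 15, m), (28, 34, 15, u), (28, 34, 20, b), (28, 34, 20, d), (28, 34, 20, k), (28, 34, 20, m), (28, 34, 20, u), (28, 34, 39, b), (28, 34, 39, d), (28, 34, 39, k), (28, 34, 39, m), (28, 34, 39, u), (28, 34, 8, b), (28, 34, 8, d), (28, 34, 8, k), (28, 34, 8, m), (28, 34, 8, u), (28, 4, 13, b), (28, 4, 13, d), (28, 4, 13, k), (28, 4, 13, m), (28, 4, 13, u), (28, 4, 15, b), (28, 4, 15, d), (28, 4, 15, k), (28, 4, 15, m), (28, 4, 15, u), (28, 4, 20, b), (28, 4, 20, d), (28, 4, 20, k), (28, 4, 20, m), (28, 4, 20, u), (28, 4, 39, b), (28, 4, 39, d), (28, 4, 39, k), (28, 4, 39, m), (28, 4, 39, u), (28, 4, 8, b), (28, 4, 8, d), (28, 4, 8, k), (28, 4, 8, m), (28, 4, 8, u)}
π[F, A]: project onto (F, A) (120 duplicate(s) eliminated) → {(28, 14), (28, 22), (28, 27), (28, 34), (28, 4)}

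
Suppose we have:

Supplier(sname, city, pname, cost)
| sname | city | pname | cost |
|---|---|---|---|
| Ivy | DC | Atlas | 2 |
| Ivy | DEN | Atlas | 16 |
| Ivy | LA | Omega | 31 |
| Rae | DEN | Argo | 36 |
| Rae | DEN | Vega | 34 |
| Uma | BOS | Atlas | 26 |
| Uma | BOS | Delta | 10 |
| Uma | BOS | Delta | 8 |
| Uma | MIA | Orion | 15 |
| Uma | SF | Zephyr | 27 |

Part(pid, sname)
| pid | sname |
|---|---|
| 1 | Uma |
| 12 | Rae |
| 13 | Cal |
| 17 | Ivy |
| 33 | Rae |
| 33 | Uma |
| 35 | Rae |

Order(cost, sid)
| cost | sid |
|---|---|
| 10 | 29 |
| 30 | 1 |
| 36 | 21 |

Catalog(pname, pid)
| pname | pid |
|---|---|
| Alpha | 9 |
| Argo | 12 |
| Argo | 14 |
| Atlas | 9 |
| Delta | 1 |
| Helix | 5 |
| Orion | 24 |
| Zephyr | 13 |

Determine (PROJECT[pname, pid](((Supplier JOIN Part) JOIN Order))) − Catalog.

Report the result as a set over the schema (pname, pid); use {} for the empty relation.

{(Argo, 33), (Argo, 35), (Delta, 33)}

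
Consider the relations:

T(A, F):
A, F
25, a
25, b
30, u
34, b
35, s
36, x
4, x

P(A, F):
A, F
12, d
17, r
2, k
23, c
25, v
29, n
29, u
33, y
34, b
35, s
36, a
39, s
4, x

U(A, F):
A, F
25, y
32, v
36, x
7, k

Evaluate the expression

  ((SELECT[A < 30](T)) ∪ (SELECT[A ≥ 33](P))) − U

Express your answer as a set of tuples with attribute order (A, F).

{(25, a), (25, b), (33, y), (34, b), (35, s), (36, a), (39, s), (4, x)}

Apply σ_{A < 30}; surviving tuples: {(25, a), (25, b), (4, x)}
Apply σ_{A ≥ 33}; surviving tuples: {(33, y), (34, b), (35, s), (36, a), (39, s)}
Union: {(25, a), (25, b), (4, x)} with {(33, y), (34, b), (35, s), (36, a), (39, s)} → {(25, a), (25, b), (33, y), (34, b), (35, s), (36, a), (39, s), (4, x)}
Difference: {(25, a), (25, b), (33, y), (34, b), (35, s), (36, a), (39, s), (4, x)} with {(25, y), (32, v), (36, x), (7, k)} → {(25, a), (25, b), (33, y), (34, b), (35, s), (36, a), (39, s), (4, x)}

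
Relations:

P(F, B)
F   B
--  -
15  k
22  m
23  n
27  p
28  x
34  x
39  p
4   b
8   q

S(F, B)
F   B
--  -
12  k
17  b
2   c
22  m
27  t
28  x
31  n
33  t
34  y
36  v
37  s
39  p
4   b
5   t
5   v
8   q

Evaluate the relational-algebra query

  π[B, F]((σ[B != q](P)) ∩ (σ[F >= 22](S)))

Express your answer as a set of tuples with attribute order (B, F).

Apply σ_{B != q}; surviving tuples: {(15, k), (22, m), (23, n), (27, p), (28, x), (34, x), (39, p), (4, b)}
Apply σ_{F >= 22}; surviving tuples: {(22, m), (27, t), (28, x), (31, n), (33, t), (34, y), (36, v), (37, s), (39, p)}
Taking the intersection: {(22, m), (28, x), (39, p)}
π[B, F]: project onto (B, F) → {(m, 22), (p, 39), (x, 28)}

{(m, 22), (p, 39), (x, 28)}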